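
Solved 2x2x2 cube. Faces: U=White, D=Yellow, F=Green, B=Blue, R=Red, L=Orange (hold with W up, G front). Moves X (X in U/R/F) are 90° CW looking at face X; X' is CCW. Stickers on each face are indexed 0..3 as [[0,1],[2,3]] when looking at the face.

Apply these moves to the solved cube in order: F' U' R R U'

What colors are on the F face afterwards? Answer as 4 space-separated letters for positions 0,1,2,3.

Answer: B B G Y

Derivation:
After move 1 (F'): F=GGGG U=WWRR R=YRYR D=OOYY L=OWOW
After move 2 (U'): U=WRWR F=OWGG R=GGYR B=YRBB L=BBOW
After move 3 (R): R=YGRG U=WWWG F=OOGY D=OBYY B=RRRB
After move 4 (R): R=RYGG U=WOWY F=OBGY D=ORYR B=GRWB
After move 5 (U'): U=OYWW F=BBGY R=OBGG B=RYWB L=GROW
Query: F face = BBGY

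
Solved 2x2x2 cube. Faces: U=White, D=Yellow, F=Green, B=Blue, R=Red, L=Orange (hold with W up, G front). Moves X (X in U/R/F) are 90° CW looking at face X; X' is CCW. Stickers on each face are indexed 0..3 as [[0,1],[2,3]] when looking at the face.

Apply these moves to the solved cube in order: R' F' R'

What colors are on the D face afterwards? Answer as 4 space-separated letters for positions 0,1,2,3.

After move 1 (R'): R=RRRR U=WBWB F=GWGW D=YGYG B=YBYB
After move 2 (F'): F=WWGG U=WBRR R=GRYR D=OOYG L=OBOW
After move 3 (R'): R=RRGY U=WYRY F=WBGR D=OWYG B=GBOB
Query: D face = OWYG

Answer: O W Y G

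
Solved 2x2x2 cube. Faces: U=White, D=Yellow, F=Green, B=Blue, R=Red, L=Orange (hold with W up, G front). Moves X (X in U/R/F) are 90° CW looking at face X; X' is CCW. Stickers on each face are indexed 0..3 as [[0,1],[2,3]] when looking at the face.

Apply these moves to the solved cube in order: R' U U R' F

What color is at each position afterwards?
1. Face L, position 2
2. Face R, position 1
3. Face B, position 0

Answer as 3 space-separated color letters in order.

Answer: O R G

Derivation:
After move 1 (R'): R=RRRR U=WBWB F=GWGW D=YGYG B=YBYB
After move 2 (U): U=WWBB F=RRGW R=YBRR B=OOYB L=GWOO
After move 3 (U): U=BWBW F=YBGW R=OORR B=GWYB L=RROO
After move 4 (R'): R=OROR U=BYBG F=YWGW D=YBYW B=GWGB
After move 5 (F): F=GYWW U=BYOR R=BRGR D=OOYW L=RYOB
Query 1: L[2] = O
Query 2: R[1] = R
Query 3: B[0] = G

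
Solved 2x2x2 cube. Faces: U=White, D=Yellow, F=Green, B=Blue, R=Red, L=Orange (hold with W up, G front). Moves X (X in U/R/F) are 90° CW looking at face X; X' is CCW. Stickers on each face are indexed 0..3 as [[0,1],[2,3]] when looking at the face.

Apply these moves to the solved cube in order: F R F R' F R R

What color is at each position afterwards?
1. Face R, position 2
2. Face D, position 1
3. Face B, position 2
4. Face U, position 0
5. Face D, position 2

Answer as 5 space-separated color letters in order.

After move 1 (F): F=GGGG U=WWOO R=WRWR D=RRYY L=OYOY
After move 2 (R): R=WWRR U=WGOG F=GRGY D=RBYB B=OBWB
After move 3 (F): F=GGYR U=WGYY R=OWGR D=RWYB L=OROB
After move 4 (R'): R=WROG U=WWYO F=GGYY D=RGYR B=BBWB
After move 5 (F): F=YGYG U=WWBR R=YROG D=OWYR L=OROG
After move 6 (R): R=OYGR U=WGBG F=YWYR D=OWYB B=RBWB
After move 7 (R): R=GORY U=WWBR F=YWYB D=OWYR B=GBGB
Query 1: R[2] = R
Query 2: D[1] = W
Query 3: B[2] = G
Query 4: U[0] = W
Query 5: D[2] = Y

Answer: R W G W Y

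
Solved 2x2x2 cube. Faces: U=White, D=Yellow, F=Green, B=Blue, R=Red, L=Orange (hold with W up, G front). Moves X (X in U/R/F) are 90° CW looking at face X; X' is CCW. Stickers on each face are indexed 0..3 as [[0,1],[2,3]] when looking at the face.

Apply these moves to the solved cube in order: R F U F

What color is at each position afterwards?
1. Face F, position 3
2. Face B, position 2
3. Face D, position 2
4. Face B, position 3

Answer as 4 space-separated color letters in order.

After move 1 (R): R=RRRR U=WGWG F=GYGY D=YBYB B=WBWB
After move 2 (F): F=GGYY U=WGOO R=WRGR D=RRYB L=OYOB
After move 3 (U): U=OWOG F=WRYY R=WBGR B=OYWB L=GGOB
After move 4 (F): F=YWYR U=OWBG R=OBGR D=GWYB L=GROR
Query 1: F[3] = R
Query 2: B[2] = W
Query 3: D[2] = Y
Query 4: B[3] = B

Answer: R W Y B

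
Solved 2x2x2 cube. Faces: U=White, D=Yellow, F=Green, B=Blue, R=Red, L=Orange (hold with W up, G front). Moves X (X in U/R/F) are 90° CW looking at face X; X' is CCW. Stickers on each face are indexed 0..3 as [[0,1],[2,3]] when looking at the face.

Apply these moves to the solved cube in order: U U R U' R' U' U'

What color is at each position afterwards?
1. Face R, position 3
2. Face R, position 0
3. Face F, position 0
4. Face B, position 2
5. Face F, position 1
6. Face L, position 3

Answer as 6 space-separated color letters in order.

After move 1 (U): U=WWWW F=RRGG R=BBRR B=OOBB L=GGOO
After move 2 (U): U=WWWW F=BBGG R=OORR B=GGBB L=RROO
After move 3 (R): R=RORO U=WBWG F=BYGY D=YBYG B=WGWB
After move 4 (U'): U=BGWW F=RRGY R=BYRO B=ROWB L=WGOO
After move 5 (R'): R=YOBR U=BWWR F=RGGW D=YRYY B=GOBB
After move 6 (U'): U=WRBW F=WGGW R=RGBR B=YOBB L=GOOO
After move 7 (U'): U=RWWB F=GOGW R=WGBR B=RGBB L=YOOO
Query 1: R[3] = R
Query 2: R[0] = W
Query 3: F[0] = G
Query 4: B[2] = B
Query 5: F[1] = O
Query 6: L[3] = O

Answer: R W G B O O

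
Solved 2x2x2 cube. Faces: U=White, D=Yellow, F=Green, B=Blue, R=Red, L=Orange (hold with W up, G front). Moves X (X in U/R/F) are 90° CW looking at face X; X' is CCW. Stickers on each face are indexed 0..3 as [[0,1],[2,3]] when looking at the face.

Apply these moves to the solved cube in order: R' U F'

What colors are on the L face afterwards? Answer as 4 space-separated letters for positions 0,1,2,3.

Answer: G B O B

Derivation:
After move 1 (R'): R=RRRR U=WBWB F=GWGW D=YGYG B=YBYB
After move 2 (U): U=WWBB F=RRGW R=YBRR B=OOYB L=GWOO
After move 3 (F'): F=RWRG U=WWYR R=GBYR D=WOYG L=GBOB
Query: L face = GBOB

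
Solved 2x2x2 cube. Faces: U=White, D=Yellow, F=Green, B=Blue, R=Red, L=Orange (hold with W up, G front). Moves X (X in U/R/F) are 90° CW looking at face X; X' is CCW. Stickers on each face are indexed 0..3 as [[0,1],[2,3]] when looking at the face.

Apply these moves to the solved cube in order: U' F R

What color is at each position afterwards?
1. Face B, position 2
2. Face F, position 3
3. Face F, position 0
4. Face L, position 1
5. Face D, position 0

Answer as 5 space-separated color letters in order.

Answer: W Y G Y R

Derivation:
After move 1 (U'): U=WWWW F=OOGG R=GGRR B=RRBB L=BBOO
After move 2 (F): F=GOGO U=WWOB R=WGWR D=RGYY L=BYOY
After move 3 (R): R=WWRG U=WOOO F=GGGY D=RBYR B=BRWB
Query 1: B[2] = W
Query 2: F[3] = Y
Query 3: F[0] = G
Query 4: L[1] = Y
Query 5: D[0] = R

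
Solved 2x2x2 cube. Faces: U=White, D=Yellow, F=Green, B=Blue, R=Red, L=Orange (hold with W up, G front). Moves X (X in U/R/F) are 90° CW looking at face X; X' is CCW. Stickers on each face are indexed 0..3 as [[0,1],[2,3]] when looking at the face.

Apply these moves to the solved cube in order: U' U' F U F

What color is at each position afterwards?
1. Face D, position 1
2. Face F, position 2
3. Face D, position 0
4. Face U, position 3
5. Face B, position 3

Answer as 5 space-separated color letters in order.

After move 1 (U'): U=WWWW F=OOGG R=GGRR B=RRBB L=BBOO
After move 2 (U'): U=WWWW F=BBGG R=OORR B=GGBB L=RROO
After move 3 (F): F=GBGB U=WWOR R=WOWR D=ROYY L=RYOY
After move 4 (U): U=OWRW F=WOGB R=GGWR B=RYBB L=GBOY
After move 5 (F): F=GWBO U=OWYB R=RGWR D=WGYY L=GROO
Query 1: D[1] = G
Query 2: F[2] = B
Query 3: D[0] = W
Query 4: U[3] = B
Query 5: B[3] = B

Answer: G B W B B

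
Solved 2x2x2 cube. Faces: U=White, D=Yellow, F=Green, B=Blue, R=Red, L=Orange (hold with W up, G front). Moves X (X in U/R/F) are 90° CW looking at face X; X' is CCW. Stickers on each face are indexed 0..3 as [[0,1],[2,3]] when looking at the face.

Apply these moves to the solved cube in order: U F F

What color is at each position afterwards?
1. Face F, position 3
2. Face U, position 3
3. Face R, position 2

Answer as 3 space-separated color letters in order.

After move 1 (U): U=WWWW F=RRGG R=BBRR B=OOBB L=GGOO
After move 2 (F): F=GRGR U=WWOG R=WBWR D=RBYY L=GYOY
After move 3 (F): F=GGRR U=WWYY R=OBGR D=WWYY L=GROB
Query 1: F[3] = R
Query 2: U[3] = Y
Query 3: R[2] = G

Answer: R Y G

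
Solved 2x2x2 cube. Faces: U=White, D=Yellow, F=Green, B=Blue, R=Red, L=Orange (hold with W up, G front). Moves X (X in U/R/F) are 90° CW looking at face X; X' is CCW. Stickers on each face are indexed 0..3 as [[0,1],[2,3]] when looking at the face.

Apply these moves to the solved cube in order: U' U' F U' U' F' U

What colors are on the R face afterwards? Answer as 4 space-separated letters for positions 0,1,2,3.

After move 1 (U'): U=WWWW F=OOGG R=GGRR B=RRBB L=BBOO
After move 2 (U'): U=WWWW F=BBGG R=OORR B=GGBB L=RROO
After move 3 (F): F=GBGB U=WWOR R=WOWR D=ROYY L=RYOY
After move 4 (U'): U=WRWO F=RYGB R=GBWR B=WOBB L=GGOY
After move 5 (U'): U=ROWW F=GGGB R=RYWR B=GBBB L=WOOY
After move 6 (F'): F=GBGG U=RORW R=OYRR D=OYYY L=WWOW
After move 7 (U): U=RRWO F=OYGG R=GBRR B=WWBB L=GBOW
Query: R face = GBRR

Answer: G B R R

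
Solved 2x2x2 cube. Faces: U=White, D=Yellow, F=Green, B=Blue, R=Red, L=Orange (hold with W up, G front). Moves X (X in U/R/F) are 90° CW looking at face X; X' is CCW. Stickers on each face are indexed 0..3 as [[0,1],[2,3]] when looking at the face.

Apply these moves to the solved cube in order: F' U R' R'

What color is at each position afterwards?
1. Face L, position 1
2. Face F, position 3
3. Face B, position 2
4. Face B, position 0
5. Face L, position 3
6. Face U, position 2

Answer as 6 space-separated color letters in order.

After move 1 (F'): F=GGGG U=WWRR R=YRYR D=OOYY L=OWOW
After move 2 (U): U=RWRW F=YRGG R=BBYR B=OWBB L=GGOW
After move 3 (R'): R=BRBY U=RBRO F=YWGW D=ORYG B=YWOB
After move 4 (R'): R=RYBB U=RORY F=YBGO D=OWYW B=GWRB
Query 1: L[1] = G
Query 2: F[3] = O
Query 3: B[2] = R
Query 4: B[0] = G
Query 5: L[3] = W
Query 6: U[2] = R

Answer: G O R G W R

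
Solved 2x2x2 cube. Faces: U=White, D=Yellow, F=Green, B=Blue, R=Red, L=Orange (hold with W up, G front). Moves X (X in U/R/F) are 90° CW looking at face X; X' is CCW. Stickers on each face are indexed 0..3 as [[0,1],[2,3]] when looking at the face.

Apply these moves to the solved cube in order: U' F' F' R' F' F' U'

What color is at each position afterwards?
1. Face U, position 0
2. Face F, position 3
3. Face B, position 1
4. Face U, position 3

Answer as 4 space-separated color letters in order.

Answer: B G R G

Derivation:
After move 1 (U'): U=WWWW F=OOGG R=GGRR B=RRBB L=BBOO
After move 2 (F'): F=OGOG U=WWGR R=YGYR D=BOYY L=BWOW
After move 3 (F'): F=GGOO U=WWYY R=OGBR D=WWYY L=BROG
After move 4 (R'): R=GROB U=WBYR F=GWOY D=WGYO B=YRWB
After move 5 (F'): F=WYGO U=WBGO R=GRWB D=RGYO L=BROY
After move 6 (F'): F=YOWG U=WBGW R=GRRB D=RYYO L=BOOG
After move 7 (U'): U=BWWG F=BOWG R=YORB B=GRWB L=YROG
Query 1: U[0] = B
Query 2: F[3] = G
Query 3: B[1] = R
Query 4: U[3] = G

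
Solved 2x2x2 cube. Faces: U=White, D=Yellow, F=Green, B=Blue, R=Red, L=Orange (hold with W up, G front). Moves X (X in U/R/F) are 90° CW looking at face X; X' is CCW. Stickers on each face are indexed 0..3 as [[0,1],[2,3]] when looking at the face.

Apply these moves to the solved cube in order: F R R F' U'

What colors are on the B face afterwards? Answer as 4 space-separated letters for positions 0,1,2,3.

After move 1 (F): F=GGGG U=WWOO R=WRWR D=RRYY L=OYOY
After move 2 (R): R=WWRR U=WGOG F=GRGY D=RBYB B=OBWB
After move 3 (R): R=RWRW U=WROY F=GBGB D=RWYO B=GBGB
After move 4 (F'): F=BBGG U=WRRR R=WWRW D=YYYO L=OYOO
After move 5 (U'): U=RRWR F=OYGG R=BBRW B=WWGB L=GBOO
Query: B face = WWGB

Answer: W W G B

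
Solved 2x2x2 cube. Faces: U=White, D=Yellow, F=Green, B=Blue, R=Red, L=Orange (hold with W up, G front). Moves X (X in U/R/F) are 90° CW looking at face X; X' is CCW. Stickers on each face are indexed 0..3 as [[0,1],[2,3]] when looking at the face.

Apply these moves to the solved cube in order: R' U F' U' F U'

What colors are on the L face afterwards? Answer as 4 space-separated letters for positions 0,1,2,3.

Answer: G B O O

Derivation:
After move 1 (R'): R=RRRR U=WBWB F=GWGW D=YGYG B=YBYB
After move 2 (U): U=WWBB F=RRGW R=YBRR B=OOYB L=GWOO
After move 3 (F'): F=RWRG U=WWYR R=GBYR D=WOYG L=GBOB
After move 4 (U'): U=WRWY F=GBRG R=RWYR B=GBYB L=OOOB
After move 5 (F): F=RGGB U=WRBO R=WWYR D=YRYG L=OWOO
After move 6 (U'): U=ROWB F=OWGB R=RGYR B=WWYB L=GBOO
Query: L face = GBOO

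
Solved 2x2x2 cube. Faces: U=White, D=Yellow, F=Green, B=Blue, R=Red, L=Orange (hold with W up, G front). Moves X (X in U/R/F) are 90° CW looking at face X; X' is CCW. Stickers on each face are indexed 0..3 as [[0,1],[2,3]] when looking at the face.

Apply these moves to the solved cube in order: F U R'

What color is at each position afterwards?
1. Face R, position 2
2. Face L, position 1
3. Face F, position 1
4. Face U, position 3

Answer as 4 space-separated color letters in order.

After move 1 (F): F=GGGG U=WWOO R=WRWR D=RRYY L=OYOY
After move 2 (U): U=OWOW F=WRGG R=BBWR B=OYBB L=GGOY
After move 3 (R'): R=BRBW U=OBOO F=WWGW D=RRYG B=YYRB
Query 1: R[2] = B
Query 2: L[1] = G
Query 3: F[1] = W
Query 4: U[3] = O

Answer: B G W O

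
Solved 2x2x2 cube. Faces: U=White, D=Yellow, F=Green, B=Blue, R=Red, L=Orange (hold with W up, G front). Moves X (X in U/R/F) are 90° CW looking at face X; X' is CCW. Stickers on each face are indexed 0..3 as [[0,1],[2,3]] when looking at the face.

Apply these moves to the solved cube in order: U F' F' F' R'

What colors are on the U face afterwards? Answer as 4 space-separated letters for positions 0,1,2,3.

Answer: W B O O

Derivation:
After move 1 (U): U=WWWW F=RRGG R=BBRR B=OOBB L=GGOO
After move 2 (F'): F=RGRG U=WWBR R=YBYR D=GOYY L=GWOW
After move 3 (F'): F=GGRR U=WWYY R=OBGR D=WWYY L=GROB
After move 4 (F'): F=GRGR U=WWOG R=WBWR D=RBYY L=GYOY
After move 5 (R'): R=BRWW U=WBOO F=GWGG D=RRYR B=YOBB
Query: U face = WBOO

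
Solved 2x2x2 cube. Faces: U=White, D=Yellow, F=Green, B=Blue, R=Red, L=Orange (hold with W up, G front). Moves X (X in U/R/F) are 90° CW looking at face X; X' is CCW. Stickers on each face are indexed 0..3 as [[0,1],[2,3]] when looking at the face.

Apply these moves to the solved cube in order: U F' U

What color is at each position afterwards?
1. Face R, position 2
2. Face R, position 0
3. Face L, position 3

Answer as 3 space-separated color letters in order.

After move 1 (U): U=WWWW F=RRGG R=BBRR B=OOBB L=GGOO
After move 2 (F'): F=RGRG U=WWBR R=YBYR D=GOYY L=GWOW
After move 3 (U): U=BWRW F=YBRG R=OOYR B=GWBB L=RGOW
Query 1: R[2] = Y
Query 2: R[0] = O
Query 3: L[3] = W

Answer: Y O W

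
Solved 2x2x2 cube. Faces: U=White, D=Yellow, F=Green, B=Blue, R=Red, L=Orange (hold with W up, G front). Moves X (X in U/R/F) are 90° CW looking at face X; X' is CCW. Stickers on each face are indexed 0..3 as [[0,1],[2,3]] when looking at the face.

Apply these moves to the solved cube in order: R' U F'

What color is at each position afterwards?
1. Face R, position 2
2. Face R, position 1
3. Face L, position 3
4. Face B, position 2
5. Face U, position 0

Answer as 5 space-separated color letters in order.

After move 1 (R'): R=RRRR U=WBWB F=GWGW D=YGYG B=YBYB
After move 2 (U): U=WWBB F=RRGW R=YBRR B=OOYB L=GWOO
After move 3 (F'): F=RWRG U=WWYR R=GBYR D=WOYG L=GBOB
Query 1: R[2] = Y
Query 2: R[1] = B
Query 3: L[3] = B
Query 4: B[2] = Y
Query 5: U[0] = W

Answer: Y B B Y W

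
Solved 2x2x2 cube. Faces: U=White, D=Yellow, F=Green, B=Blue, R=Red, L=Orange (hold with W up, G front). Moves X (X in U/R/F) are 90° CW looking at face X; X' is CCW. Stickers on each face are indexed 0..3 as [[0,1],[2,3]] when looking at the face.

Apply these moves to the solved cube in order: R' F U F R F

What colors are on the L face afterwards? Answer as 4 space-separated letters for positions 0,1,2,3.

Answer: G B O Y

Derivation:
After move 1 (R'): R=RRRR U=WBWB F=GWGW D=YGYG B=YBYB
After move 2 (F): F=GGWW U=WBOO R=WRBR D=RRYG L=OYOG
After move 3 (U): U=OWOB F=WRWW R=YBBR B=OYYB L=GGOG
After move 4 (F): F=WWWR U=OWGG R=OBBR D=BYYG L=GROR
After move 5 (R): R=BORB U=OWGR F=WYWG D=BYYO B=GYWB
After move 6 (F): F=WWGY U=OWRR R=GORB D=RBYO L=GBOY
Query: L face = GBOY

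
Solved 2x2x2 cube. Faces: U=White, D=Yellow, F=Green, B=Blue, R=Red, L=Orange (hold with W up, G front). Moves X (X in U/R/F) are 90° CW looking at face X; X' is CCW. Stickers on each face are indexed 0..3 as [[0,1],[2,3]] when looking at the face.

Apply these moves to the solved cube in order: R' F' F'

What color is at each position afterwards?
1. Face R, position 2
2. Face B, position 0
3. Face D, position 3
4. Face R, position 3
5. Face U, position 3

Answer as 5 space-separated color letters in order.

After move 1 (R'): R=RRRR U=WBWB F=GWGW D=YGYG B=YBYB
After move 2 (F'): F=WWGG U=WBRR R=GRYR D=OOYG L=OBOW
After move 3 (F'): F=WGWG U=WBGY R=OROR D=BWYG L=OROR
Query 1: R[2] = O
Query 2: B[0] = Y
Query 3: D[3] = G
Query 4: R[3] = R
Query 5: U[3] = Y

Answer: O Y G R Y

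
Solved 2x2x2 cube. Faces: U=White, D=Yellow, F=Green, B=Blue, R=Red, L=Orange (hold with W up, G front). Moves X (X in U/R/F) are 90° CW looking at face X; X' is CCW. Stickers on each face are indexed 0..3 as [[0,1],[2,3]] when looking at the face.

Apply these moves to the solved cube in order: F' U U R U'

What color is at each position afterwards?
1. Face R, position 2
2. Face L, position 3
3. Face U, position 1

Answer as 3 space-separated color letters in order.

After move 1 (F'): F=GGGG U=WWRR R=YRYR D=OOYY L=OWOW
After move 2 (U): U=RWRW F=YRGG R=BBYR B=OWBB L=GGOW
After move 3 (U): U=RRWW F=BBGG R=OWYR B=GGBB L=YROW
After move 4 (R): R=YORW U=RBWG F=BOGY D=OBYG B=WGRB
After move 5 (U'): U=BGRW F=YRGY R=BORW B=YORB L=WGOW
Query 1: R[2] = R
Query 2: L[3] = W
Query 3: U[1] = G

Answer: R W G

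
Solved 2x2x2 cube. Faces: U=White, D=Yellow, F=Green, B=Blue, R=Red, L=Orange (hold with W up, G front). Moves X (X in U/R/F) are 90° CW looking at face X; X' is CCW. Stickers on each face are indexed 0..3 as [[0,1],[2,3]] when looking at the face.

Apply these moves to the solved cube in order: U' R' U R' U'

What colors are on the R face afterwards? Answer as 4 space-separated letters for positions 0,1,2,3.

Answer: G W Y G

Derivation:
After move 1 (U'): U=WWWW F=OOGG R=GGRR B=RRBB L=BBOO
After move 2 (R'): R=GRGR U=WBWR F=OWGW D=YOYG B=YRYB
After move 3 (U): U=WWRB F=GRGW R=YRGR B=BBYB L=OWOO
After move 4 (R'): R=RRYG U=WYRB F=GWGB D=YRYW B=GBOB
After move 5 (U'): U=YBWR F=OWGB R=GWYG B=RROB L=GBOO
Query: R face = GWYG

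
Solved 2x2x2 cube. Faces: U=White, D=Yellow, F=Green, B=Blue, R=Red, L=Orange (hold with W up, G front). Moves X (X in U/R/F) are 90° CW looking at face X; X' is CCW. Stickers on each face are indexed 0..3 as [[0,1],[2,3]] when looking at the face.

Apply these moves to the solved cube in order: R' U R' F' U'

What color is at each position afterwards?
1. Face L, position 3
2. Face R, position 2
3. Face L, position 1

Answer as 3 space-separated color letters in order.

After move 1 (R'): R=RRRR U=WBWB F=GWGW D=YGYG B=YBYB
After move 2 (U): U=WWBB F=RRGW R=YBRR B=OOYB L=GWOO
After move 3 (R'): R=BRYR U=WYBO F=RWGB D=YRYW B=GOGB
After move 4 (F'): F=WBRG U=WYBY R=RRYR D=WOYW L=GOOB
After move 5 (U'): U=YYWB F=GORG R=WBYR B=RRGB L=GOOB
Query 1: L[3] = B
Query 2: R[2] = Y
Query 3: L[1] = O

Answer: B Y O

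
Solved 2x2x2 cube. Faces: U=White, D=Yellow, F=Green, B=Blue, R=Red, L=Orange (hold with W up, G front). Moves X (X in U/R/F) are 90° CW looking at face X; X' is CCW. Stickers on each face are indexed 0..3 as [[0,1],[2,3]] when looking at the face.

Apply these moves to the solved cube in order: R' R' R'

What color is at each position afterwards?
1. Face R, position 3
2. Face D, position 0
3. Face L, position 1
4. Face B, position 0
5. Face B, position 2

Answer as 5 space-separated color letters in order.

Answer: R Y O W W

Derivation:
After move 1 (R'): R=RRRR U=WBWB F=GWGW D=YGYG B=YBYB
After move 2 (R'): R=RRRR U=WYWY F=GBGB D=YWYW B=GBGB
After move 3 (R'): R=RRRR U=WGWG F=GYGY D=YBYB B=WBWB
Query 1: R[3] = R
Query 2: D[0] = Y
Query 3: L[1] = O
Query 4: B[0] = W
Query 5: B[2] = W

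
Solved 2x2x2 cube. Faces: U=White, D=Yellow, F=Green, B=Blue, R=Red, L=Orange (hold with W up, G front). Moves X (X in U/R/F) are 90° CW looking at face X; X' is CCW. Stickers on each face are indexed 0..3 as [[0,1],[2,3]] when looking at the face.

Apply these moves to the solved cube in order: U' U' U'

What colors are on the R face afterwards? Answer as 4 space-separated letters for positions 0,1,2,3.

After move 1 (U'): U=WWWW F=OOGG R=GGRR B=RRBB L=BBOO
After move 2 (U'): U=WWWW F=BBGG R=OORR B=GGBB L=RROO
After move 3 (U'): U=WWWW F=RRGG R=BBRR B=OOBB L=GGOO
Query: R face = BBRR

Answer: B B R R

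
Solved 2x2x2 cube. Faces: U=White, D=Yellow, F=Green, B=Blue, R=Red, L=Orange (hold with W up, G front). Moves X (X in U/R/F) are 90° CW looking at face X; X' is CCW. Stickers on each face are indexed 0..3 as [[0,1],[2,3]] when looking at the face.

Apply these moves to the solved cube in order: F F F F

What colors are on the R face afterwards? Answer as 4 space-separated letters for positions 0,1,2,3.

After move 1 (F): F=GGGG U=WWOO R=WRWR D=RRYY L=OYOY
After move 2 (F): F=GGGG U=WWYY R=OROR D=WWYY L=OROR
After move 3 (F): F=GGGG U=WWRR R=YRYR D=OOYY L=OWOW
After move 4 (F): F=GGGG U=WWWW R=RRRR D=YYYY L=OOOO
Query: R face = RRRR

Answer: R R R R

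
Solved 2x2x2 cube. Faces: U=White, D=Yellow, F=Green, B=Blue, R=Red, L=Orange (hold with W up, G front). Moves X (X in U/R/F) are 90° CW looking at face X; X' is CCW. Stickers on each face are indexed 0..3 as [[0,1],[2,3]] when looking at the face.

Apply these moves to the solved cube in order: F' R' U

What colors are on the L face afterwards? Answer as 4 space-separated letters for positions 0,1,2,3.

After move 1 (F'): F=GGGG U=WWRR R=YRYR D=OOYY L=OWOW
After move 2 (R'): R=RRYY U=WBRB F=GWGR D=OGYG B=YBOB
After move 3 (U): U=RWBB F=RRGR R=YBYY B=OWOB L=GWOW
Query: L face = GWOW

Answer: G W O W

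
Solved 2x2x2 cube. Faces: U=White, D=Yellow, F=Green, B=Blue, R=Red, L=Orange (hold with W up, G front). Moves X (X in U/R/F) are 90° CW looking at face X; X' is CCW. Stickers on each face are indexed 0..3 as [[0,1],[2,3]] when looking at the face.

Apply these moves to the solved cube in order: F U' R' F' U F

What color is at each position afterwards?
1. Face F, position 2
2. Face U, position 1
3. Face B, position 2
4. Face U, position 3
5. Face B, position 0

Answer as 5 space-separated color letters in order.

After move 1 (F): F=GGGG U=WWOO R=WRWR D=RRYY L=OYOY
After move 2 (U'): U=WOWO F=OYGG R=GGWR B=WRBB L=BBOY
After move 3 (R'): R=GRGW U=WBWW F=OOGO D=RYYG B=YRRB
After move 4 (F'): F=OOOG U=WBGG R=YRRW D=BYYG L=BWOW
After move 5 (U): U=GWGB F=YROG R=YRRW B=BWRB L=OOOW
After move 6 (F): F=OYGR U=GWWO R=GRBW D=RYYG L=OBOY
Query 1: F[2] = G
Query 2: U[1] = W
Query 3: B[2] = R
Query 4: U[3] = O
Query 5: B[0] = B

Answer: G W R O B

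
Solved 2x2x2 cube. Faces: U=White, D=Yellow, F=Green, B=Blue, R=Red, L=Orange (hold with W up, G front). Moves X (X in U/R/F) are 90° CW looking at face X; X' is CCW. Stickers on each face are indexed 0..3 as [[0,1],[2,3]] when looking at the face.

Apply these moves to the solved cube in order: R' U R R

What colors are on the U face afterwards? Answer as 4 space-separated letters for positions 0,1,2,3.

After move 1 (R'): R=RRRR U=WBWB F=GWGW D=YGYG B=YBYB
After move 2 (U): U=WWBB F=RRGW R=YBRR B=OOYB L=GWOO
After move 3 (R): R=RYRB U=WRBW F=RGGG D=YYYO B=BOWB
After move 4 (R): R=RRBY U=WGBG F=RYGO D=YWYB B=WORB
Query: U face = WGBG

Answer: W G B G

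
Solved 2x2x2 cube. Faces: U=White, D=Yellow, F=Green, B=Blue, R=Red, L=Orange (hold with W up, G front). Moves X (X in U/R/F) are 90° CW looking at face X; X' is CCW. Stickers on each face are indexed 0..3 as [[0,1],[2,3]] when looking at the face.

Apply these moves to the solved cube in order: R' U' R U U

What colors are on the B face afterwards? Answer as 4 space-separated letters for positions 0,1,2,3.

Answer: O G B B

Derivation:
After move 1 (R'): R=RRRR U=WBWB F=GWGW D=YGYG B=YBYB
After move 2 (U'): U=BBWW F=OOGW R=GWRR B=RRYB L=YBOO
After move 3 (R): R=RGRW U=BOWW F=OGGG D=YYYR B=WRBB
After move 4 (U): U=WBWO F=RGGG R=WRRW B=YBBB L=OGOO
After move 5 (U): U=WWOB F=WRGG R=YBRW B=OGBB L=RGOO
Query: B face = OGBB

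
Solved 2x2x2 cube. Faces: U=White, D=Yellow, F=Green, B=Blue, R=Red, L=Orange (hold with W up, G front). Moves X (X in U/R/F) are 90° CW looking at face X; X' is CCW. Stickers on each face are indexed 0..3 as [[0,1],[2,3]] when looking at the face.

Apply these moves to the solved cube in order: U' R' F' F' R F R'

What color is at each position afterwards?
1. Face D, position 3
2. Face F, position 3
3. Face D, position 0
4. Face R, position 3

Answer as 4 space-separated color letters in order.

After move 1 (U'): U=WWWW F=OOGG R=GGRR B=RRBB L=BBOO
After move 2 (R'): R=GRGR U=WBWR F=OWGW D=YOYG B=YRYB
After move 3 (F'): F=WWOG U=WBGG R=ORYR D=BOYG L=BROW
After move 4 (F'): F=WGWO U=WBOY R=ORBR D=RWYG L=BGOG
After move 5 (R): R=BORR U=WGOO F=WWWG D=RYYY B=YRBB
After move 6 (F): F=WWGW U=WGGG R=OOOR D=RBYY L=BROY
After move 7 (R'): R=OROO U=WBGY F=WGGG D=RWYW B=YRBB
Query 1: D[3] = W
Query 2: F[3] = G
Query 3: D[0] = R
Query 4: R[3] = O

Answer: W G R O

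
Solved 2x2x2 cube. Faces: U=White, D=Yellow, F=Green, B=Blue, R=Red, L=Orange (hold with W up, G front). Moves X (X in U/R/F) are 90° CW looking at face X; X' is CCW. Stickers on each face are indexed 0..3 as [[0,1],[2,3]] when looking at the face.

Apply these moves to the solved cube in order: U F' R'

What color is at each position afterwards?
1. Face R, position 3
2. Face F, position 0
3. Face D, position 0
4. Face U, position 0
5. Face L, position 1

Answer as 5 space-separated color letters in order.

Answer: Y R G W W

Derivation:
After move 1 (U): U=WWWW F=RRGG R=BBRR B=OOBB L=GGOO
After move 2 (F'): F=RGRG U=WWBR R=YBYR D=GOYY L=GWOW
After move 3 (R'): R=BRYY U=WBBO F=RWRR D=GGYG B=YOOB
Query 1: R[3] = Y
Query 2: F[0] = R
Query 3: D[0] = G
Query 4: U[0] = W
Query 5: L[1] = W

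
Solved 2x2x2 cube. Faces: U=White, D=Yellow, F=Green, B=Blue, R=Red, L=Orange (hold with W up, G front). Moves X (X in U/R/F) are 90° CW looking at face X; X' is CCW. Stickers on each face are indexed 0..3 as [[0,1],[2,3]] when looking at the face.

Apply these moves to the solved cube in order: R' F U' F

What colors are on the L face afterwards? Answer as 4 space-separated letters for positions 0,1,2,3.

Answer: Y R O R

Derivation:
After move 1 (R'): R=RRRR U=WBWB F=GWGW D=YGYG B=YBYB
After move 2 (F): F=GGWW U=WBOO R=WRBR D=RRYG L=OYOG
After move 3 (U'): U=BOWO F=OYWW R=GGBR B=WRYB L=YBOG
After move 4 (F): F=WOWY U=BOGB R=WGOR D=BGYG L=YROR
Query: L face = YROR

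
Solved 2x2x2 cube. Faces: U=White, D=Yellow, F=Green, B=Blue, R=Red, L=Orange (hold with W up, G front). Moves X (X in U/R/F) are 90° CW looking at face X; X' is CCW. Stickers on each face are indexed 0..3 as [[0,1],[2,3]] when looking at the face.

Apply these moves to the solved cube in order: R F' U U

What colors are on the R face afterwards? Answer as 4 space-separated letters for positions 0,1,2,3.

After move 1 (R): R=RRRR U=WGWG F=GYGY D=YBYB B=WBWB
After move 2 (F'): F=YYGG U=WGRR R=BRYR D=OOYB L=OGOW
After move 3 (U): U=RWRG F=BRGG R=WBYR B=OGWB L=YYOW
After move 4 (U): U=RRGW F=WBGG R=OGYR B=YYWB L=BROW
Query: R face = OGYR

Answer: O G Y R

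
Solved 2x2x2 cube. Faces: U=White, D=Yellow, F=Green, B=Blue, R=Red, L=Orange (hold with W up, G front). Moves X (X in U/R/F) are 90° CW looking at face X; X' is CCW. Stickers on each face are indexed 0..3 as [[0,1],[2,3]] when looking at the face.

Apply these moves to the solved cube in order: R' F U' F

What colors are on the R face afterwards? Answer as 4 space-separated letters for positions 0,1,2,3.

Answer: W G O R

Derivation:
After move 1 (R'): R=RRRR U=WBWB F=GWGW D=YGYG B=YBYB
After move 2 (F): F=GGWW U=WBOO R=WRBR D=RRYG L=OYOG
After move 3 (U'): U=BOWO F=OYWW R=GGBR B=WRYB L=YBOG
After move 4 (F): F=WOWY U=BOGB R=WGOR D=BGYG L=YROR
Query: R face = WGOR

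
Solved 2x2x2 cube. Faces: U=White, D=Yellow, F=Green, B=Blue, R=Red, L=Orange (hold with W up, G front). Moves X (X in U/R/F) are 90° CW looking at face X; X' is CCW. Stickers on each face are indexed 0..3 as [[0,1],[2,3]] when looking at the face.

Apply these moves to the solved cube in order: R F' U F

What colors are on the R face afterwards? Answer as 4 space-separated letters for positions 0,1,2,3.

Answer: R B G R

Derivation:
After move 1 (R): R=RRRR U=WGWG F=GYGY D=YBYB B=WBWB
After move 2 (F'): F=YYGG U=WGRR R=BRYR D=OOYB L=OGOW
After move 3 (U): U=RWRG F=BRGG R=WBYR B=OGWB L=YYOW
After move 4 (F): F=GBGR U=RWWY R=RBGR D=YWYB L=YOOO
Query: R face = RBGR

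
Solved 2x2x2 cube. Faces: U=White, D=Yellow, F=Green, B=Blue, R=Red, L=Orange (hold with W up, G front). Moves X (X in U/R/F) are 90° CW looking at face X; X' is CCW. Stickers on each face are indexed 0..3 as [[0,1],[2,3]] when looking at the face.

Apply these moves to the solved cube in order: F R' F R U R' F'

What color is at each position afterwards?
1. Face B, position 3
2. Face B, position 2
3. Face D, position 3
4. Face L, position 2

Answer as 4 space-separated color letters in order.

After move 1 (F): F=GGGG U=WWOO R=WRWR D=RRYY L=OYOY
After move 2 (R'): R=RRWW U=WBOB F=GWGO D=RGYG B=YBRB
After move 3 (F): F=GGOW U=WBYY R=ORBW D=WRYG L=OROG
After move 4 (R): R=BOWR U=WGYW F=GROG D=WRYY B=YBBB
After move 5 (U): U=YWWG F=BOOG R=YBWR B=ORBB L=GROG
After move 6 (R'): R=BRYW U=YBWO F=BWOG D=WOYG B=YRRB
After move 7 (F'): F=WGBO U=YBBY R=ORWW D=RGYG L=GOOW
Query 1: B[3] = B
Query 2: B[2] = R
Query 3: D[3] = G
Query 4: L[2] = O

Answer: B R G O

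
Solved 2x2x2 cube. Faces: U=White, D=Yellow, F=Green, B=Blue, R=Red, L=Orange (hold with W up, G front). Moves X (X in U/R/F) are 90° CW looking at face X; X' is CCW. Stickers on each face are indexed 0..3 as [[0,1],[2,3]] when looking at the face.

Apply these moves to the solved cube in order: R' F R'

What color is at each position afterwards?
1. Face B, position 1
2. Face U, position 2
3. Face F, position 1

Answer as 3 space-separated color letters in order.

Answer: B O B

Derivation:
After move 1 (R'): R=RRRR U=WBWB F=GWGW D=YGYG B=YBYB
After move 2 (F): F=GGWW U=WBOO R=WRBR D=RRYG L=OYOG
After move 3 (R'): R=RRWB U=WYOY F=GBWO D=RGYW B=GBRB
Query 1: B[1] = B
Query 2: U[2] = O
Query 3: F[1] = B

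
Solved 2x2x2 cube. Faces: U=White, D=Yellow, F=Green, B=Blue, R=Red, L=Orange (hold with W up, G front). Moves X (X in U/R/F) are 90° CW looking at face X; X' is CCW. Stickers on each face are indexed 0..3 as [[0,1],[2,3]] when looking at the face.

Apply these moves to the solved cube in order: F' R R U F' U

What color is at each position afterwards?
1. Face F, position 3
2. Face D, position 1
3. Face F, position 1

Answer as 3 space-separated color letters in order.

After move 1 (F'): F=GGGG U=WWRR R=YRYR D=OOYY L=OWOW
After move 2 (R): R=YYRR U=WGRG F=GOGY D=OBYB B=RBWB
After move 3 (R): R=RYRY U=WORY F=GBGB D=OWYR B=GBGB
After move 4 (U): U=RWYO F=RYGB R=GBRY B=OWGB L=GBOW
After move 5 (F'): F=YBRG U=RWGR R=WBOY D=BWYR L=GOOY
After move 6 (U): U=GRRW F=WBRG R=OWOY B=GOGB L=YBOY
Query 1: F[3] = G
Query 2: D[1] = W
Query 3: F[1] = B

Answer: G W B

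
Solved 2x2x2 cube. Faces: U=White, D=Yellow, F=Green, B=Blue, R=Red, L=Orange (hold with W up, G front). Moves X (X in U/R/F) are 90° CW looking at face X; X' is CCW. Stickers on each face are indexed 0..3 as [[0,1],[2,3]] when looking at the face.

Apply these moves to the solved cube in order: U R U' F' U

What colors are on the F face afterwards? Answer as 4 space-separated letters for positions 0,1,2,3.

Answer: B Y G G

Derivation:
After move 1 (U): U=WWWW F=RRGG R=BBRR B=OOBB L=GGOO
After move 2 (R): R=RBRB U=WRWG F=RYGY D=YBYO B=WOWB
After move 3 (U'): U=RGWW F=GGGY R=RYRB B=RBWB L=WOOO
After move 4 (F'): F=GYGG U=RGRR R=BYYB D=OOYO L=WWOW
After move 5 (U): U=RRRG F=BYGG R=RBYB B=WWWB L=GYOW
Query: F face = BYGG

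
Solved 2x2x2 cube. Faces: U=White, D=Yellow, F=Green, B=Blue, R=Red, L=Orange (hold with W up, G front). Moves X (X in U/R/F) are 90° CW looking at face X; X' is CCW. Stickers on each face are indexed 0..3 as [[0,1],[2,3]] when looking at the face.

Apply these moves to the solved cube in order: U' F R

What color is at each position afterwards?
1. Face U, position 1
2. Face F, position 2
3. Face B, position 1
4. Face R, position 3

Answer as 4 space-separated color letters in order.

Answer: O G R G

Derivation:
After move 1 (U'): U=WWWW F=OOGG R=GGRR B=RRBB L=BBOO
After move 2 (F): F=GOGO U=WWOB R=WGWR D=RGYY L=BYOY
After move 3 (R): R=WWRG U=WOOO F=GGGY D=RBYR B=BRWB
Query 1: U[1] = O
Query 2: F[2] = G
Query 3: B[1] = R
Query 4: R[3] = G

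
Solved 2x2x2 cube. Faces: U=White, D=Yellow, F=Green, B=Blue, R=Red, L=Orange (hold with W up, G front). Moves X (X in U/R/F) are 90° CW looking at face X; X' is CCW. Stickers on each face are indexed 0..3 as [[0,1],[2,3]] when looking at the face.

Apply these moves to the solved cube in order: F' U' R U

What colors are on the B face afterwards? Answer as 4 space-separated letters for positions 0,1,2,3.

Answer: B B R B

Derivation:
After move 1 (F'): F=GGGG U=WWRR R=YRYR D=OOYY L=OWOW
After move 2 (U'): U=WRWR F=OWGG R=GGYR B=YRBB L=BBOW
After move 3 (R): R=YGRG U=WWWG F=OOGY D=OBYY B=RRRB
After move 4 (U): U=WWGW F=YGGY R=RRRG B=BBRB L=OOOW
Query: B face = BBRB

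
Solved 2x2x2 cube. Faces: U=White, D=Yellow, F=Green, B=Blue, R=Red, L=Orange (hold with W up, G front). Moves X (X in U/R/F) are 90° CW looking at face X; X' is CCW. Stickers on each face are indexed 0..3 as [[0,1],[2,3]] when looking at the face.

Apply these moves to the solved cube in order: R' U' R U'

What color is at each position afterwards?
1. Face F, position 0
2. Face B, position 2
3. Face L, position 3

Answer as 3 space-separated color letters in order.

After move 1 (R'): R=RRRR U=WBWB F=GWGW D=YGYG B=YBYB
After move 2 (U'): U=BBWW F=OOGW R=GWRR B=RRYB L=YBOO
After move 3 (R): R=RGRW U=BOWW F=OGGG D=YYYR B=WRBB
After move 4 (U'): U=OWBW F=YBGG R=OGRW B=RGBB L=WROO
Query 1: F[0] = Y
Query 2: B[2] = B
Query 3: L[3] = O

Answer: Y B O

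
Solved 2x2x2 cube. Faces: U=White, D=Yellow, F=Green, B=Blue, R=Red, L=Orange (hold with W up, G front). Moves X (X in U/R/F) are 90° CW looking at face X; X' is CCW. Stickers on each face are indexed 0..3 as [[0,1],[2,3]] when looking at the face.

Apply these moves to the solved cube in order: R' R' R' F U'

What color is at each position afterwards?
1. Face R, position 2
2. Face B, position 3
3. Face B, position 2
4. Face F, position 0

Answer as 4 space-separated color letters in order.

Answer: G B W O

Derivation:
After move 1 (R'): R=RRRR U=WBWB F=GWGW D=YGYG B=YBYB
After move 2 (R'): R=RRRR U=WYWY F=GBGB D=YWYW B=GBGB
After move 3 (R'): R=RRRR U=WGWG F=GYGY D=YBYB B=WBWB
After move 4 (F): F=GGYY U=WGOO R=WRGR D=RRYB L=OYOB
After move 5 (U'): U=GOWO F=OYYY R=GGGR B=WRWB L=WBOB
Query 1: R[2] = G
Query 2: B[3] = B
Query 3: B[2] = W
Query 4: F[0] = O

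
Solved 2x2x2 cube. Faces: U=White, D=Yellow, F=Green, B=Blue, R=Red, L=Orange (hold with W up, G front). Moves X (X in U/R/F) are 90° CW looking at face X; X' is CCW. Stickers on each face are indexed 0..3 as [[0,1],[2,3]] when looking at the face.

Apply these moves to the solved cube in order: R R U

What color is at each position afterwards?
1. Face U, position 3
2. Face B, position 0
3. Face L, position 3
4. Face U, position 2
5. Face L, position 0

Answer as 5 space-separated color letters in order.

Answer: Y O O Y G

Derivation:
After move 1 (R): R=RRRR U=WGWG F=GYGY D=YBYB B=WBWB
After move 2 (R): R=RRRR U=WYWY F=GBGB D=YWYW B=GBGB
After move 3 (U): U=WWYY F=RRGB R=GBRR B=OOGB L=GBOO
Query 1: U[3] = Y
Query 2: B[0] = O
Query 3: L[3] = O
Query 4: U[2] = Y
Query 5: L[0] = G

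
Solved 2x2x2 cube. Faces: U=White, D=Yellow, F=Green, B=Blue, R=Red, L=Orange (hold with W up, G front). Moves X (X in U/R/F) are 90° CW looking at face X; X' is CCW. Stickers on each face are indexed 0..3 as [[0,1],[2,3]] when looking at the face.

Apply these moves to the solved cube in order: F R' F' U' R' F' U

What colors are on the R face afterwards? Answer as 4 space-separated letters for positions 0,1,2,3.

Answer: G R Y R

Derivation:
After move 1 (F): F=GGGG U=WWOO R=WRWR D=RRYY L=OYOY
After move 2 (R'): R=RRWW U=WBOB F=GWGO D=RGYG B=YBRB
After move 3 (F'): F=WOGG U=WBRW R=GRRW D=YYYG L=OBOO
After move 4 (U'): U=BWWR F=OBGG R=WORW B=GRRB L=YBOO
After move 5 (R'): R=OWWR U=BRWG F=OWGR D=YBYG B=GRYB
After move 6 (F'): F=WROG U=BROW R=BWYR D=BOYG L=YGOW
After move 7 (U): U=OBWR F=BWOG R=GRYR B=YGYB L=WROW
Query: R face = GRYR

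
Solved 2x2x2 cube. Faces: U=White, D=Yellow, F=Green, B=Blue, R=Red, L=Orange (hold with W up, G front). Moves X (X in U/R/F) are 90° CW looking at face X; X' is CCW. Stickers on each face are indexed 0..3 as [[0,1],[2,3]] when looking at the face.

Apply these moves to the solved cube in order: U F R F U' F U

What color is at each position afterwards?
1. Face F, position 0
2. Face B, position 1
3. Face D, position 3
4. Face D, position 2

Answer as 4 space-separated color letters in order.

After move 1 (U): U=WWWW F=RRGG R=BBRR B=OOBB L=GGOO
After move 2 (F): F=GRGR U=WWOG R=WBWR D=RBYY L=GYOY
After move 3 (R): R=WWRB U=WROR F=GBGY D=RBYO B=GOWB
After move 4 (F): F=GGYB U=WRYY R=OWRB D=RWYO L=GROB
After move 5 (U'): U=RYWY F=GRYB R=GGRB B=OWWB L=GOOB
After move 6 (F): F=YGBR U=RYBO R=WGYB D=RGYO L=GROW
After move 7 (U): U=BROY F=WGBR R=OWYB B=GRWB L=YGOW
Query 1: F[0] = W
Query 2: B[1] = R
Query 3: D[3] = O
Query 4: D[2] = Y

Answer: W R O Y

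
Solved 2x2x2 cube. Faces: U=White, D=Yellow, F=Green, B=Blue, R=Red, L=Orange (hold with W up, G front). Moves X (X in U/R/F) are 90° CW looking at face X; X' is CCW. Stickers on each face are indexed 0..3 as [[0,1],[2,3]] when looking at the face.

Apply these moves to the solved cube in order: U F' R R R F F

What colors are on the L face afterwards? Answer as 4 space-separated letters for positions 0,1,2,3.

After move 1 (U): U=WWWW F=RRGG R=BBRR B=OOBB L=GGOO
After move 2 (F'): F=RGRG U=WWBR R=YBYR D=GOYY L=GWOW
After move 3 (R): R=YYRB U=WGBG F=RORY D=GBYO B=ROWB
After move 4 (R): R=RYBY U=WOBY F=RBRO D=GWYR B=GOGB
After move 5 (R): R=BRYY U=WBBO F=RWRR D=GGYG B=YOOB
After move 6 (F): F=RRRW U=WBWW R=BROY D=YBYG L=GGOG
After move 7 (F): F=RRWR U=WBGG R=WRWY D=OBYG L=GYOB
Query: L face = GYOB

Answer: G Y O B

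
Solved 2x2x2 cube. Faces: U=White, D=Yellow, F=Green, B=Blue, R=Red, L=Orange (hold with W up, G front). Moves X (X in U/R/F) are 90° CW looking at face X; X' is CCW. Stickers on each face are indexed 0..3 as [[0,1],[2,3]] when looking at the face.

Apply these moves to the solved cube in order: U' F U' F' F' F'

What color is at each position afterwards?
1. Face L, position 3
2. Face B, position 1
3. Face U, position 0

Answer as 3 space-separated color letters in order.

After move 1 (U'): U=WWWW F=OOGG R=GGRR B=RRBB L=BBOO
After move 2 (F): F=GOGO U=WWOB R=WGWR D=RGYY L=BYOY
After move 3 (U'): U=WBWO F=BYGO R=GOWR B=WGBB L=RROY
After move 4 (F'): F=YOBG U=WBGW R=GORR D=RYYY L=ROOW
After move 5 (F'): F=OGYB U=WBGR R=YORR D=OWYY L=RWOG
After move 6 (F'): F=GBOY U=WBYR R=WOOR D=WGYY L=RROG
Query 1: L[3] = G
Query 2: B[1] = G
Query 3: U[0] = W

Answer: G G W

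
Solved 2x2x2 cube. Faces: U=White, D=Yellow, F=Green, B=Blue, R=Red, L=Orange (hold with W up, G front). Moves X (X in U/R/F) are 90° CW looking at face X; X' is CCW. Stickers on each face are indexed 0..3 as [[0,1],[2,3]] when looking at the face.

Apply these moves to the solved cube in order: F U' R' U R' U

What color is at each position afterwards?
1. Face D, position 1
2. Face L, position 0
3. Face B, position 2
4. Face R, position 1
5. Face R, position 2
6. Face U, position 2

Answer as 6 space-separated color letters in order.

Answer: R G Y B Y B

Derivation:
After move 1 (F): F=GGGG U=WWOO R=WRWR D=RRYY L=OYOY
After move 2 (U'): U=WOWO F=OYGG R=GGWR B=WRBB L=BBOY
After move 3 (R'): R=GRGW U=WBWW F=OOGO D=RYYG B=YRRB
After move 4 (U): U=WWWB F=GRGO R=YRGW B=BBRB L=OOOY
After move 5 (R'): R=RWYG U=WRWB F=GWGB D=RRYO B=GBYB
After move 6 (U): U=WWBR F=RWGB R=GBYG B=OOYB L=GWOY
Query 1: D[1] = R
Query 2: L[0] = G
Query 3: B[2] = Y
Query 4: R[1] = B
Query 5: R[2] = Y
Query 6: U[2] = B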